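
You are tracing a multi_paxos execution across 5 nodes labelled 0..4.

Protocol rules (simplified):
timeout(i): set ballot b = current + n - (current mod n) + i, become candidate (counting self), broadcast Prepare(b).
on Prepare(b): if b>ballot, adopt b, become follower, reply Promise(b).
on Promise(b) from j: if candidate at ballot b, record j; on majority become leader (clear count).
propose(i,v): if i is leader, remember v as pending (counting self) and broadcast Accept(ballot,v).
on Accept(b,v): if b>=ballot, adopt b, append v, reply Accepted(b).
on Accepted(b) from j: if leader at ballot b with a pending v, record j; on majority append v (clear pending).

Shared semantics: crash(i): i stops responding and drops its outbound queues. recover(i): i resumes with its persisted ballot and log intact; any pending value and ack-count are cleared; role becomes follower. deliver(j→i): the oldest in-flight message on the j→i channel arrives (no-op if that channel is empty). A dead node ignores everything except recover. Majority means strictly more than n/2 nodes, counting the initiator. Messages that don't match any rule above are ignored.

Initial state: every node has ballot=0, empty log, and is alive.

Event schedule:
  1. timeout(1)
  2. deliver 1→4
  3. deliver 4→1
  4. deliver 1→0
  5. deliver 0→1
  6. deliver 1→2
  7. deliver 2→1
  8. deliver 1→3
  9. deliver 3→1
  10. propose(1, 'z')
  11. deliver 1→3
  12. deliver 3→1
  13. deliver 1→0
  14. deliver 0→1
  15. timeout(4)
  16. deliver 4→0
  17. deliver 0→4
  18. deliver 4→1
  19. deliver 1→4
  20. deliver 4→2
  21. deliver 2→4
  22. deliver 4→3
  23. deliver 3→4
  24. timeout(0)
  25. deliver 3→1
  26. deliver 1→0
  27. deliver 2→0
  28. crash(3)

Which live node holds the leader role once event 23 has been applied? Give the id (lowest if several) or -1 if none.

4

after 1 — timeout(1): n1:cand/b6/[-]
after 2 — deliver 1→4: n4:foll/b6/[-]
after 3 — deliver 4→1: ·
after 4 — deliver 1→0: n0:foll/b6/[-]
after 5 — deliver 0→1: n1:lead/b6/[-]
after 6 — deliver 1→2: n2:foll/b6/[-]
after 7 — deliver 2→1: ·
after 8 — deliver 1→3: n3:foll/b6/[-]
after 9 — deliver 3→1: ·
after 10 — propose(1,'z'): ·
after 11 — deliver 1→3: n3:foll/b6/[z]
after 12 — deliver 3→1: ·
after 13 — deliver 1→0: n0:foll/b6/[z]
after 14 — deliver 0→1: n1:lead/b6/[z]
after 15 — timeout(4): n4:cand/b14/[-]
after 16 — deliver 4→0: n0:foll/b14/[z]
after 17 — deliver 0→4: ·
after 18 — deliver 4→1: n1:foll/b14/[z]
after 19 — deliver 1→4: ·
after 20 — deliver 4→2: n2:foll/b14/[-]
after 21 — deliver 2→4: n4:lead/b14/[-]
after 22 — deliver 4→3: n3:foll/b14/[z]
after 23 — deliver 3→4: ·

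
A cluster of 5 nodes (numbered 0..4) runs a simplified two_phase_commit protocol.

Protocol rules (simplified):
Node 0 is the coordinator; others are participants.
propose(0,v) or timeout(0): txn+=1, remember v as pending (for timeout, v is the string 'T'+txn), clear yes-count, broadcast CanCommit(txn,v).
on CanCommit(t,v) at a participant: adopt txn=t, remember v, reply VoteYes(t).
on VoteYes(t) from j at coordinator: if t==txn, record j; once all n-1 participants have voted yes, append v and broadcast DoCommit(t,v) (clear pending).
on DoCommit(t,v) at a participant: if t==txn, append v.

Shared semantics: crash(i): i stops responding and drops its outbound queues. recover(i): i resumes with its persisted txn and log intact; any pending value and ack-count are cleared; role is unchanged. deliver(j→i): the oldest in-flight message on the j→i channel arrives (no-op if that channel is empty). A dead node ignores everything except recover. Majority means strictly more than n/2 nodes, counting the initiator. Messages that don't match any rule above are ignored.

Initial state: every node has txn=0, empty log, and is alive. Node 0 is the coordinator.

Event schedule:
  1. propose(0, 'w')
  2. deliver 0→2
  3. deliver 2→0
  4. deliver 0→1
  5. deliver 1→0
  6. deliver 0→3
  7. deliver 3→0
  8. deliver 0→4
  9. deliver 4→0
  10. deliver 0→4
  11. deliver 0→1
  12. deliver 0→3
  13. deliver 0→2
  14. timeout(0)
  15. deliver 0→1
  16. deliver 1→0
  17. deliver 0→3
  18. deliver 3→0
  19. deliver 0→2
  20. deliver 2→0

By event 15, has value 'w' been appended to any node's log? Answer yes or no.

yes

e1 propose(0,'w'): 0[coor,t=1,-]
e2 deliver 0→2: 2[part,t=1,-]
e3 deliver 2→0: ·
e4 deliver 0→1: 1[part,t=1,-]
e5 deliver 1→0: ·
e6 deliver 0→3: 3[part,t=1,-]
e7 deliver 3→0: ·
e8 deliver 0→4: 4[part,t=1,-]
e9 deliver 4→0: 0[coor,t=1,w]
e10 deliver 0→4: 4[part,t=1,w]
e11 deliver 0→1: 1[part,t=1,w]
e12 deliver 0→3: 3[part,t=1,w]
e13 deliver 0→2: 2[part,t=1,w]
e14 timeout(0): 0[coor,t=2,w]
e15 deliver 0→1: 1[part,t=2,w]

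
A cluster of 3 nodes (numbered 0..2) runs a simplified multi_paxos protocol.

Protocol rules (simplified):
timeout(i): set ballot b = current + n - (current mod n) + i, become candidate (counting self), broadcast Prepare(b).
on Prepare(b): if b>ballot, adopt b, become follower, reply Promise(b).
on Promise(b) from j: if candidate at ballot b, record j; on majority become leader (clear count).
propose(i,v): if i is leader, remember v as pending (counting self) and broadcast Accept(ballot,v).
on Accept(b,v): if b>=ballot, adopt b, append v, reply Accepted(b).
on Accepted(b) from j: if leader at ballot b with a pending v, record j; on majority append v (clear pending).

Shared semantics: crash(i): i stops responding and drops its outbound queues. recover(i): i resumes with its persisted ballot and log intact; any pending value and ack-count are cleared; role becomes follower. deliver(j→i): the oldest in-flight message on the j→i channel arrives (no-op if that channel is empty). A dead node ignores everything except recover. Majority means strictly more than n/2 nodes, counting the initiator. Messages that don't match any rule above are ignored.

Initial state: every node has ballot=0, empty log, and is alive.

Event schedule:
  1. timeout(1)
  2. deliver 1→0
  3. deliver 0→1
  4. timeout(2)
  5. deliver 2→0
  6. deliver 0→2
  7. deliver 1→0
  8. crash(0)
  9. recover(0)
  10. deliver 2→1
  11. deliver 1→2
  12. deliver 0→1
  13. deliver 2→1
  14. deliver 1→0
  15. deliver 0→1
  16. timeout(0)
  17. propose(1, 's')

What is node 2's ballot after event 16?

5

e1 timeout(1): 1[cand,b=4,-]
e2 deliver 1→0: 0[foll,b=4,-]
e3 deliver 0→1: 1[lead,b=4,-]
e4 timeout(2): 2[cand,b=5,-]
e5 deliver 2→0: 0[foll,b=5,-]
e6 deliver 0→2: 2[lead,b=5,-]
e7 deliver 1→0: ·
e8 crash(0): 0[✗foll,b=5,-]
e9 recover(0): 0[foll,b=5,-]
e10 deliver 2→1: 1[foll,b=5,-]
e11 deliver 1→2: ·
e12 deliver 0→1: ·
e13 deliver 2→1: ·
e14 deliver 1→0: ·
e15 deliver 0→1: ·
e16 timeout(0): 0[cand,b=6,-]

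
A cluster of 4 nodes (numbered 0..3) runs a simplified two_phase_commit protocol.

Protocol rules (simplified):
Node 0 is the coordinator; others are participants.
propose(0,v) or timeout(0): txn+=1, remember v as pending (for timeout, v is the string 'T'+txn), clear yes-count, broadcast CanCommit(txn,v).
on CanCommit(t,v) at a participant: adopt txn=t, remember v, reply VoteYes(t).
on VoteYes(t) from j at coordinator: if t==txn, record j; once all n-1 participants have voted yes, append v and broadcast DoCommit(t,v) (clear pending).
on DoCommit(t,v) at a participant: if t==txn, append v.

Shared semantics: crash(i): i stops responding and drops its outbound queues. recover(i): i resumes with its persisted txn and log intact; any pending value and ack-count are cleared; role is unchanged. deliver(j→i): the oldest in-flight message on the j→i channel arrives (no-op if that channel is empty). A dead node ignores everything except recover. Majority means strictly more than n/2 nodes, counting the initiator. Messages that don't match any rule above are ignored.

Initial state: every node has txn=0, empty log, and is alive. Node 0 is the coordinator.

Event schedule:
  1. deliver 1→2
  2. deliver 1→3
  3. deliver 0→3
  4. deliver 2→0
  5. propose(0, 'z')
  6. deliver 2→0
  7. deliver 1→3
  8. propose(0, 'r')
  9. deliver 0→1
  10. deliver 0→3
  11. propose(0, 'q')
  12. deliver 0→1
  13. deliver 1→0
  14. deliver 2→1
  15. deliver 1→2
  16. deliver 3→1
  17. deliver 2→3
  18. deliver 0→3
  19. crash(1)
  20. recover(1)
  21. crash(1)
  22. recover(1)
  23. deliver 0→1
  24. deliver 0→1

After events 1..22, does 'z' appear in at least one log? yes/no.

no

after 1 — deliver 1→2: ·
after 2 — deliver 1→3: ·
after 3 — deliver 0→3: ·
after 4 — deliver 2→0: ·
after 5 — propose(0,'z'): n0:coor/t1/[-]
after 6 — deliver 2→0: ·
after 7 — deliver 1→3: ·
after 8 — propose(0,'r'): n0:coor/t2/[-]
after 9 — deliver 0→1: n1:part/t1/[-]
after 10 — deliver 0→3: n3:part/t1/[-]
after 11 — propose(0,'q'): n0:coor/t3/[-]
after 12 — deliver 0→1: n1:part/t2/[-]
after 13 — deliver 1→0: ·
after 14 — deliver 2→1: ·
after 15 — deliver 1→2: ·
after 16 — deliver 3→1: ·
after 17 — deliver 2→3: ·
after 18 — deliver 0→3: n3:part/t2/[-]
after 19 — crash(1): n1:✗part/t2/[-]
after 20 — recover(1): n1:part/t2/[-]
after 21 — crash(1): n1:✗part/t2/[-]
after 22 — recover(1): n1:part/t2/[-]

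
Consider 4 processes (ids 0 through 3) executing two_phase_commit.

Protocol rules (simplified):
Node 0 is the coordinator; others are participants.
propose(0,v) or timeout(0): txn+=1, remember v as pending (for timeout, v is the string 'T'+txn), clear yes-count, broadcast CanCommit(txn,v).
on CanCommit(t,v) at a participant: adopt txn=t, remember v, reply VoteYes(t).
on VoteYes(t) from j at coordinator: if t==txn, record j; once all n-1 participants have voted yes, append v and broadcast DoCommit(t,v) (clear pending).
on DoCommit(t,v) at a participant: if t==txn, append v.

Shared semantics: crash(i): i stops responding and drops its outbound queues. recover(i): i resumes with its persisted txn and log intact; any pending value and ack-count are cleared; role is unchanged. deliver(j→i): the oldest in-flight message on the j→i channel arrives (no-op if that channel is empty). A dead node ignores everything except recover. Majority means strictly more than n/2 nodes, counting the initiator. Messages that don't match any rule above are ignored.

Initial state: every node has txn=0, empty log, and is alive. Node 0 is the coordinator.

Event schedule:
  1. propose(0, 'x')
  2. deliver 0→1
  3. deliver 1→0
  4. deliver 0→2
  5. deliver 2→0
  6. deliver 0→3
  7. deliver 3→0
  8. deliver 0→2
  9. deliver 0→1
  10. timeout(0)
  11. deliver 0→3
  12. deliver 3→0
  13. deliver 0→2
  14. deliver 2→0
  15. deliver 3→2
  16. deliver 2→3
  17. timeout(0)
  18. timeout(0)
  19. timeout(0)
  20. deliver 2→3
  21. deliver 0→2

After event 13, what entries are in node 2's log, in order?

e1 propose(0,'x'): 0[coor,t=1,-]
e2 deliver 0→1: 1[part,t=1,-]
e3 deliver 1→0: ·
e4 deliver 0→2: 2[part,t=1,-]
e5 deliver 2→0: ·
e6 deliver 0→3: 3[part,t=1,-]
e7 deliver 3→0: 0[coor,t=1,x]
e8 deliver 0→2: 2[part,t=1,x]
e9 deliver 0→1: 1[part,t=1,x]
e10 timeout(0): 0[coor,t=2,x]
e11 deliver 0→3: 3[part,t=1,x]
e12 deliver 3→0: ·
e13 deliver 0→2: 2[part,t=2,x]

x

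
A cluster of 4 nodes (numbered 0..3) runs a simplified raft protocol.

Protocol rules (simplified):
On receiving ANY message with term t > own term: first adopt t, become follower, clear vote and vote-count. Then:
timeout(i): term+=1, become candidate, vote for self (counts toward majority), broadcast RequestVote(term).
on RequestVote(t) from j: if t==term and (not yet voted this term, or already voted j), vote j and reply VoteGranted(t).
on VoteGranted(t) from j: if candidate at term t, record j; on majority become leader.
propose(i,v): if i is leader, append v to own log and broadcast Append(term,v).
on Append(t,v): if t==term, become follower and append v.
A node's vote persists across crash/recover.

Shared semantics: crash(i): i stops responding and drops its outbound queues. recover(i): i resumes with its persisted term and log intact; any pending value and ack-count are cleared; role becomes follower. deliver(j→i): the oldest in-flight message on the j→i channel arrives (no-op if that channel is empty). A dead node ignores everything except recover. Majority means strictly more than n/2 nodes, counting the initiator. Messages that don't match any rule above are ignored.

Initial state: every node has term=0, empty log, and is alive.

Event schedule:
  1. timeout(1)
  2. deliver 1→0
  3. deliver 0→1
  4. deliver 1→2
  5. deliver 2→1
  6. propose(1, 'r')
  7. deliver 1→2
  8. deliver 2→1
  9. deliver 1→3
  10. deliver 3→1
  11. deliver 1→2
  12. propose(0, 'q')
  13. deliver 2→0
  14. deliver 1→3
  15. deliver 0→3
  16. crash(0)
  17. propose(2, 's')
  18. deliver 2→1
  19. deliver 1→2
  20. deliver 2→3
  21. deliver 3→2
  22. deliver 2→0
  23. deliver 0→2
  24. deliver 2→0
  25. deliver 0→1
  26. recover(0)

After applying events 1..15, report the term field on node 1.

after 1 — timeout(1): n1:cand/t1/[-]
after 2 — deliver 1→0: n0:foll/t1/[-]
after 3 — deliver 0→1: ·
after 4 — deliver 1→2: n2:foll/t1/[-]
after 5 — deliver 2→1: n1:lead/t1/[-]
after 6 — propose(1,'r'): n1:lead/t1/[r]
after 7 — deliver 1→2: n2:foll/t1/[r]
after 8 — deliver 2→1: ·
after 9 — deliver 1→3: n3:foll/t1/[-]
after 10 — deliver 3→1: ·
after 11 — deliver 1→2: ·
after 12 — propose(0,'q'): ·
after 13 — deliver 2→0: ·
after 14 — deliver 1→3: n3:foll/t1/[r]
after 15 — deliver 0→3: ·

1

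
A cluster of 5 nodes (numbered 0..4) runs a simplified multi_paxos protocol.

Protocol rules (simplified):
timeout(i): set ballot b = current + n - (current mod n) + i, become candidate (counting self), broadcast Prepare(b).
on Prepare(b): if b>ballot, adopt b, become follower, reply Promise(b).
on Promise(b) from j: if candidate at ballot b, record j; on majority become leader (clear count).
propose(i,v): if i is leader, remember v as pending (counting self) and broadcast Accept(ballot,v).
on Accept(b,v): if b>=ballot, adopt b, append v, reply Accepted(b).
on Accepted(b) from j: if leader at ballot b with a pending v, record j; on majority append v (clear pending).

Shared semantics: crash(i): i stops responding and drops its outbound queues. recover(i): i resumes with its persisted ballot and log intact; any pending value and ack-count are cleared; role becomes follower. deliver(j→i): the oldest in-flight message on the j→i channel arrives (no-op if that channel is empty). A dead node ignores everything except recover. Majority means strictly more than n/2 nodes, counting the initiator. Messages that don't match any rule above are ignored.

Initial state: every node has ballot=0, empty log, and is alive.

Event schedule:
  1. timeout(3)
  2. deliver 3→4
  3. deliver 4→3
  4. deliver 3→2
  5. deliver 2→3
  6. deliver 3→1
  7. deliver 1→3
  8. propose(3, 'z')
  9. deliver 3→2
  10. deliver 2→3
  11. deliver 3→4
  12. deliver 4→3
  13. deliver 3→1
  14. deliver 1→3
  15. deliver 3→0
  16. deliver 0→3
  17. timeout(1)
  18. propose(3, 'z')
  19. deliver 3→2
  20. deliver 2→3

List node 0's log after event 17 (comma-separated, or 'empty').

1. timeout(3):  <3:cand b8 ->
2. deliver 3→4:  <4:foll b8 ->
3. deliver 4→3:  nop
4. deliver 3→2:  <2:foll b8 ->
5. deliver 2→3:  <3:lead b8 ->
6. deliver 3→1:  <1:foll b8 ->
7. deliver 1→3:  nop
8. propose(3,'z'):  nop
9. deliver 3→2:  <2:foll b8 z>
10. deliver 2→3:  nop
11. deliver 3→4:  <4:foll b8 z>
12. deliver 4→3:  <3:lead b8 z>
13. deliver 3→1:  <1:foll b8 z>
14. deliver 1→3:  nop
15. deliver 3→0:  <0:foll b8 ->
16. deliver 0→3:  nop
17. timeout(1):  <1:cand b11 z>

empty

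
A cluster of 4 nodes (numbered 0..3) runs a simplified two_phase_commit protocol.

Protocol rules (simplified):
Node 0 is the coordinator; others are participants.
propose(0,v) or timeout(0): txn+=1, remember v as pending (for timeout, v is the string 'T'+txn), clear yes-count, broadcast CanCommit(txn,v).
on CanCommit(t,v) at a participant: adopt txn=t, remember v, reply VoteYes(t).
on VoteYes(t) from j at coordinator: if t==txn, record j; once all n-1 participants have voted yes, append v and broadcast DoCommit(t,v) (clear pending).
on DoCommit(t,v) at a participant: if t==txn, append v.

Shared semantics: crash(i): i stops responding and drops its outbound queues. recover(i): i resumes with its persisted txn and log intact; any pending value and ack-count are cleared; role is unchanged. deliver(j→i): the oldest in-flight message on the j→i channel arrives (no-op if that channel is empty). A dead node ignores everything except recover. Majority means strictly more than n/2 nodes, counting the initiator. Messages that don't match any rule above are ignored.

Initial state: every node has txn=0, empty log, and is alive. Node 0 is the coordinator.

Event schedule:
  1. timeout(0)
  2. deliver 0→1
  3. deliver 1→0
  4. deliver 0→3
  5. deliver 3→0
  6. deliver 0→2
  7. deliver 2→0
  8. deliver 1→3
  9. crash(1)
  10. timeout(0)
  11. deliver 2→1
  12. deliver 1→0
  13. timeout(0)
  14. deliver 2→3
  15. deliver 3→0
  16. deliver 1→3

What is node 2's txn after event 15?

[1] timeout(0) → N0(coor t1 [-])
[2] deliver 0→1 → N1(part t1 [-])
[3] deliver 1→0 → ∅
[4] deliver 0→3 → N3(part t1 [-])
[5] deliver 3→0 → ∅
[6] deliver 0→2 → N2(part t1 [-])
[7] deliver 2→0 → N0(coor t1 [T1])
[8] deliver 1→3 → ∅
[9] crash(1) → N1(✗part t1 [-])
[10] timeout(0) → N0(coor t2 [T1])
[11] deliver 2→1 → ∅
[12] deliver 1→0 → ∅
[13] timeout(0) → N0(coor t3 [T1])
[14] deliver 2→3 → ∅
[15] deliver 3→0 → ∅

1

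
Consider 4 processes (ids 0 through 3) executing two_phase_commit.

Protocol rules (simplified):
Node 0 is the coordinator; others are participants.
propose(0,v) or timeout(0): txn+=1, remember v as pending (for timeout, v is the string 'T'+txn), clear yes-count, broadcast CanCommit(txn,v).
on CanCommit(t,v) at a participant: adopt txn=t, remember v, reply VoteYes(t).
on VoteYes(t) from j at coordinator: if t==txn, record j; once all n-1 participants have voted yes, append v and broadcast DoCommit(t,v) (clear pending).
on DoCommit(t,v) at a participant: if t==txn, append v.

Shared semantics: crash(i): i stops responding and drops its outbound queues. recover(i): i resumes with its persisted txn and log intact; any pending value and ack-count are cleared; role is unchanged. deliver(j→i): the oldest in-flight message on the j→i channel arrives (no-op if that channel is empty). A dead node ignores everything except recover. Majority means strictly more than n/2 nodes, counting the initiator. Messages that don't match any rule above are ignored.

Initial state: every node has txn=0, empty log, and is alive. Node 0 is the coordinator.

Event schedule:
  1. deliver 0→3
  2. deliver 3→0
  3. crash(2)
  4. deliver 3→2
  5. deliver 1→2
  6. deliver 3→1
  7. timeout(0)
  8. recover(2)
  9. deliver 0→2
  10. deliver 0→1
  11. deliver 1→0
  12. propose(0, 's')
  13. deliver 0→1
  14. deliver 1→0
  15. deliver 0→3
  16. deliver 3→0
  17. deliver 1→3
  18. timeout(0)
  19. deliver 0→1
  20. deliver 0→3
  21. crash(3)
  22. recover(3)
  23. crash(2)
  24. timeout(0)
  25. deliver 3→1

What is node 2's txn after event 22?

e1 deliver 0→3: ·
e2 deliver 3→0: ·
e3 crash(2): 2[✗part,t=0,-]
e4 deliver 3→2: ·
e5 deliver 1→2: ·
e6 deliver 3→1: ·
e7 timeout(0): 0[coor,t=1,-]
e8 recover(2): 2[part,t=0,-]
e9 deliver 0→2: 2[part,t=1,-]
e10 deliver 0→1: 1[part,t=1,-]
e11 deliver 1→0: ·
e12 propose(0,'s'): 0[coor,t=2,-]
e13 deliver 0→1: 1[part,t=2,-]
e14 deliver 1→0: ·
e15 deliver 0→3: 3[part,t=1,-]
e16 deliver 3→0: ·
e17 deliver 1→3: ·
e18 timeout(0): 0[coor,t=3,-]
e19 deliver 0→1: 1[part,t=3,-]
e20 deliver 0→3: 3[part,t=2,-]
e21 crash(3): 3[✗part,t=2,-]
e22 recover(3): 3[part,t=2,-]

1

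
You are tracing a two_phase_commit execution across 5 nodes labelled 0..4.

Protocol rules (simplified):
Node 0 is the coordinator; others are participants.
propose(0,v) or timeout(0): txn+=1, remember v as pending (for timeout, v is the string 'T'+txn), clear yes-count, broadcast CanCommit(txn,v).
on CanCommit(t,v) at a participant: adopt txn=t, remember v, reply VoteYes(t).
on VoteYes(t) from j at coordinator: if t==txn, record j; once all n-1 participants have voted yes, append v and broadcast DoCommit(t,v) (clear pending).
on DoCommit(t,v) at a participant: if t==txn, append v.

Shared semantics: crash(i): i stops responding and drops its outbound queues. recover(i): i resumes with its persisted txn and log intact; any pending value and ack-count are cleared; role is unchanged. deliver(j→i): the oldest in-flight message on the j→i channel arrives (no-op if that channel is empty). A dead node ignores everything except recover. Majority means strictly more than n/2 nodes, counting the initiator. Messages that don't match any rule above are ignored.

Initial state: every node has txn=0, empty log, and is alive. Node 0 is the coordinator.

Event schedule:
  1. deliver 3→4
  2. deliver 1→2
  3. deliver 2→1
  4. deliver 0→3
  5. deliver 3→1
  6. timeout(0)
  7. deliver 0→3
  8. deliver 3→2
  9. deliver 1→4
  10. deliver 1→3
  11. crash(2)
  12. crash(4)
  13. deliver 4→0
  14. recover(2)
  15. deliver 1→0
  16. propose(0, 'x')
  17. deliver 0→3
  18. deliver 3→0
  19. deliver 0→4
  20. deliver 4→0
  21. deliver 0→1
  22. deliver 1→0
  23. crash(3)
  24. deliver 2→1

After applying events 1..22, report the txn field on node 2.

0

[1] deliver 3→4 → ∅
[2] deliver 1→2 → ∅
[3] deliver 2→1 → ∅
[4] deliver 0→3 → ∅
[5] deliver 3→1 → ∅
[6] timeout(0) → N0(coor t1 [-])
[7] deliver 0→3 → N3(part t1 [-])
[8] deliver 3→2 → ∅
[9] deliver 1→4 → ∅
[10] deliver 1→3 → ∅
[11] crash(2) → N2(✗part t0 [-])
[12] crash(4) → N4(✗part t0 [-])
[13] deliver 4→0 → ∅
[14] recover(2) → N2(part t0 [-])
[15] deliver 1→0 → ∅
[16] propose(0,'x') → N0(coor t2 [-])
[17] deliver 0→3 → N3(part t2 [-])
[18] deliver 3→0 → ∅
[19] deliver 0→4 → ∅
[20] deliver 4→0 → ∅
[21] deliver 0→1 → N1(part t1 [-])
[22] deliver 1→0 → ∅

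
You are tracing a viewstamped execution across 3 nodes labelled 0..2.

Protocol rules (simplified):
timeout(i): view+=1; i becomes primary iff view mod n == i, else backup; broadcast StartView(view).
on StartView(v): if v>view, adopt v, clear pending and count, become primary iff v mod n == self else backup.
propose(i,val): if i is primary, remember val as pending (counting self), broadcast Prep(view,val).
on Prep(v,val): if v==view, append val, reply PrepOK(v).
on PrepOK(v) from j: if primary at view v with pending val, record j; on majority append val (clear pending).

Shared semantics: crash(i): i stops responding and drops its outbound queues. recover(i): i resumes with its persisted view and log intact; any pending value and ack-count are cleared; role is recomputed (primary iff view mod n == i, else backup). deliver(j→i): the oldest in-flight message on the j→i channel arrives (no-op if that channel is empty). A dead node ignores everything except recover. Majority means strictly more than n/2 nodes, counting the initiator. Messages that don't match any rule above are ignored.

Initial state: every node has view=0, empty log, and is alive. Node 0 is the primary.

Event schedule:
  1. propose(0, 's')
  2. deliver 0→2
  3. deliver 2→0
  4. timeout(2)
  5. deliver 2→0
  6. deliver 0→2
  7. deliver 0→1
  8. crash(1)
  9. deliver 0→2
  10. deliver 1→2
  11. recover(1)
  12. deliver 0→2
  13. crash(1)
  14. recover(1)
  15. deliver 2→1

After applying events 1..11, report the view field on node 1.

after 1 — propose(0,'s'): ·
after 2 — deliver 0→2: n2:back/v0/[s]
after 3 — deliver 2→0: n0:prim/v0/[s]
after 4 — timeout(2): n2:back/v1/[s]
after 5 — deliver 2→0: n0:back/v1/[s]
after 6 — deliver 0→2: ·
after 7 — deliver 0→1: n1:back/v0/[s]
after 8 — crash(1): n1:✗back/v0/[s]
after 9 — deliver 0→2: ·
after 10 — deliver 1→2: ·
after 11 — recover(1): n1:back/v0/[s]

0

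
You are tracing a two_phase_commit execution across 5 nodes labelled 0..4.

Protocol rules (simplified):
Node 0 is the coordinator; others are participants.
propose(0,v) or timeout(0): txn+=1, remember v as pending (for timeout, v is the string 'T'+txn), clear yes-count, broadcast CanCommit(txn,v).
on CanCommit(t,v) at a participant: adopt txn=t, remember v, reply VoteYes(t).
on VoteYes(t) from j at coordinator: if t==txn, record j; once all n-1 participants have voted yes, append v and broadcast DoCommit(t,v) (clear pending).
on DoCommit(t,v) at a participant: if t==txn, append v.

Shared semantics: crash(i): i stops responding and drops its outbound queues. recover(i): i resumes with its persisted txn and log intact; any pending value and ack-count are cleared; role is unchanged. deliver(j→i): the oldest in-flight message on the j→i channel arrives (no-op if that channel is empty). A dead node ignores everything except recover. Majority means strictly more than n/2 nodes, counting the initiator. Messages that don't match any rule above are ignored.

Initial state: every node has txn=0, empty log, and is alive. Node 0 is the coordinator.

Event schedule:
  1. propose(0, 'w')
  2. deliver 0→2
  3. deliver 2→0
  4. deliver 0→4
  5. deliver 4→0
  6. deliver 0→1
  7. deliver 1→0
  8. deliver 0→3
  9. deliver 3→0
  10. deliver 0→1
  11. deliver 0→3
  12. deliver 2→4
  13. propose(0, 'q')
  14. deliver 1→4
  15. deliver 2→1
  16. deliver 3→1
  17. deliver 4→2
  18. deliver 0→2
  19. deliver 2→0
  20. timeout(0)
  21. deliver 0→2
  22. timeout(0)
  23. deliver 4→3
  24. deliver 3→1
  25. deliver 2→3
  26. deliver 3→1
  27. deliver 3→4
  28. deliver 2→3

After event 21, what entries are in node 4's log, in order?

e1 propose(0,'w'): 0[coor,t=1,-]
e2 deliver 0→2: 2[part,t=1,-]
e3 deliver 2→0: ·
e4 deliver 0→4: 4[part,t=1,-]
e5 deliver 4→0: ·
e6 deliver 0→1: 1[part,t=1,-]
e7 deliver 1→0: ·
e8 deliver 0→3: 3[part,t=1,-]
e9 deliver 3→0: 0[coor,t=1,w]
e10 deliver 0→1: 1[part,t=1,w]
e11 deliver 0→3: 3[part,t=1,w]
e12 deliver 2→4: ·
e13 propose(0,'q'): 0[coor,t=2,w]
e14 deliver 1→4: ·
e15 deliver 2→1: ·
e16 deliver 3→1: ·
e17 deliver 4→2: ·
e18 deliver 0→2: 2[part,t=1,w]
e19 deliver 2→0: ·
e20 timeout(0): 0[coor,t=3,w]
e21 deliver 0→2: 2[part,t=2,w]

empty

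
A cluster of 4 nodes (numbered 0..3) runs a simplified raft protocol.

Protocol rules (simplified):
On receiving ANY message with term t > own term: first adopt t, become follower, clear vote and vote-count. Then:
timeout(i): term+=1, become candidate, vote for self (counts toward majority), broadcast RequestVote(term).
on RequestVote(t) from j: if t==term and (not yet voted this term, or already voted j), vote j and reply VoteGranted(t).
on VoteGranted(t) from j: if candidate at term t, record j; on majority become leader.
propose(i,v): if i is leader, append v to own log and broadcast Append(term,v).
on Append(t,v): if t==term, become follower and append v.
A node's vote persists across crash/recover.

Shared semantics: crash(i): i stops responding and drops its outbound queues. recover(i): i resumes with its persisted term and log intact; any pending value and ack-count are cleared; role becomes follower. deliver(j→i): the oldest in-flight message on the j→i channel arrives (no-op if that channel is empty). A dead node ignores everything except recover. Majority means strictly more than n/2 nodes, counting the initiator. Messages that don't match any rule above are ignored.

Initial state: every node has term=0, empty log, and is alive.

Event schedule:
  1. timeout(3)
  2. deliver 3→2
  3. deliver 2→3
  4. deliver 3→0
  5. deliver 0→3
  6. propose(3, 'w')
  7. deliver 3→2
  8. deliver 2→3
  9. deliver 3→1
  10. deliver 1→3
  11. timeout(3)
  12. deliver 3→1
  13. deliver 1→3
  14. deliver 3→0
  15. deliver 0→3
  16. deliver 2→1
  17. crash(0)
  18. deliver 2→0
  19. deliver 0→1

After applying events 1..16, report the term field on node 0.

1

1. timeout(3):  <3:cand t1 ->
2. deliver 3→2:  <2:foll t1 ->
3. deliver 2→3:  nop
4. deliver 3→0:  <0:foll t1 ->
5. deliver 0→3:  <3:lead t1 ->
6. propose(3,'w'):  <3:lead t1 w>
7. deliver 3→2:  <2:foll t1 w>
8. deliver 2→3:  nop
9. deliver 3→1:  <1:foll t1 ->
10. deliver 1→3:  nop
11. timeout(3):  <3:cand t2 w>
12. deliver 3→1:  <1:foll t1 w>
13. deliver 1→3:  nop
14. deliver 3→0:  <0:foll t1 w>
15. deliver 0→3:  nop
16. deliver 2→1:  nop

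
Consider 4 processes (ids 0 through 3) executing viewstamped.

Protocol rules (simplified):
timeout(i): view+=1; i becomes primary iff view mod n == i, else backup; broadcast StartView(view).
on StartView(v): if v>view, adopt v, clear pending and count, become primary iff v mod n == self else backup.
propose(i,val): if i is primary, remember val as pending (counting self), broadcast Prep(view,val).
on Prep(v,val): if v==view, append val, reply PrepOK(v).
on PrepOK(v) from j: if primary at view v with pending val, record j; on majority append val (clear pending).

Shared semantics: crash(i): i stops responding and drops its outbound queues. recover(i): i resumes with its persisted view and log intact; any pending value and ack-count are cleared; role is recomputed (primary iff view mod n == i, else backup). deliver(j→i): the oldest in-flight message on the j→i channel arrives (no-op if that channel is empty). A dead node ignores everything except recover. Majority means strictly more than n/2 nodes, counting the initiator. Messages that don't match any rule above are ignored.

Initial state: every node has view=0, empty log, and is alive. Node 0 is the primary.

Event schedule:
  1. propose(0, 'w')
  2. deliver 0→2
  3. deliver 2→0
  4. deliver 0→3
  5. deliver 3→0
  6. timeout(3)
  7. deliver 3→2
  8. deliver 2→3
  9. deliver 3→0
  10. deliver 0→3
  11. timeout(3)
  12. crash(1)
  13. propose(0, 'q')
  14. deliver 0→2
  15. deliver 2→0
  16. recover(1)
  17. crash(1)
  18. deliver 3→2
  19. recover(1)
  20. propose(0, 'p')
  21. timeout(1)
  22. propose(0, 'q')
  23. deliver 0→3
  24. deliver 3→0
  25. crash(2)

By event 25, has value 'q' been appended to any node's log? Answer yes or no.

1. propose(0,'w'):  nop
2. deliver 0→2:  <2:back v0 w>
3. deliver 2→0:  nop
4. deliver 0→3:  <3:back v0 w>
5. deliver 3→0:  <0:prim v0 w>
6. timeout(3):  <3:back v1 w>
7. deliver 3→2:  <2:back v1 w>
8. deliver 2→3:  nop
9. deliver 3→0:  <0:back v1 w>
10. deliver 0→3:  nop
11. timeout(3):  <3:back v2 w>
12. crash(1):  <1:✗back v0 ->
13. propose(0,'q'):  nop
14. deliver 0→2:  nop
15. deliver 2→0:  nop
16. recover(1):  <1:back v0 ->
17. crash(1):  <1:✗back v0 ->
18. deliver 3→2:  <2:prim v2 w>
19. recover(1):  <1:back v0 ->
20. propose(0,'p'):  nop
21. timeout(1):  <1:prim v1 ->
22. propose(0,'q'):  nop
23. deliver 0→3:  nop
24. deliver 3→0:  <0:back v2 w>
25. crash(2):  <2:✗prim v2 w>

no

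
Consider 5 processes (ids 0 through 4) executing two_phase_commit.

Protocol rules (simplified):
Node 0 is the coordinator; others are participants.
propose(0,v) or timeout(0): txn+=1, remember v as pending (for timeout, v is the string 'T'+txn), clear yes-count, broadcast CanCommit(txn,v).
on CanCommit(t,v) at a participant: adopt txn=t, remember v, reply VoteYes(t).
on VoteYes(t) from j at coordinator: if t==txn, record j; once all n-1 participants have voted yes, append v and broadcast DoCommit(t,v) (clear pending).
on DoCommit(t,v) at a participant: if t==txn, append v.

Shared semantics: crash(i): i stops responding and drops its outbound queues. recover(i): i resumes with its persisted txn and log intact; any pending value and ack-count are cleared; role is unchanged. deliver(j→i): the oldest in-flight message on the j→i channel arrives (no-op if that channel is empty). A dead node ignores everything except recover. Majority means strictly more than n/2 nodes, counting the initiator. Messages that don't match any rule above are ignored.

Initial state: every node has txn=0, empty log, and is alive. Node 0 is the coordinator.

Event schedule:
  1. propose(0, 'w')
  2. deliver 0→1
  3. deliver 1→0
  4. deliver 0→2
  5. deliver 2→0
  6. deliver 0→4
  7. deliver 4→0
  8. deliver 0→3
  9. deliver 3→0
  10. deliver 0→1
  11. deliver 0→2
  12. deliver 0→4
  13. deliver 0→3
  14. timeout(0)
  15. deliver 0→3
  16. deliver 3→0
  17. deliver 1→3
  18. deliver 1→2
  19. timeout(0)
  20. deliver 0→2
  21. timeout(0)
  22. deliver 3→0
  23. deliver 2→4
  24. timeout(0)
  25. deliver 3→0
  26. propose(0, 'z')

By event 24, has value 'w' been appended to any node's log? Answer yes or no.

yes

after 1 — propose(0,'w'): n0:coor/t1/[-]
after 2 — deliver 0→1: n1:part/t1/[-]
after 3 — deliver 1→0: ·
after 4 — deliver 0→2: n2:part/t1/[-]
after 5 — deliver 2→0: ·
after 6 — deliver 0→4: n4:part/t1/[-]
after 7 — deliver 4→0: ·
after 8 — deliver 0→3: n3:part/t1/[-]
after 9 — deliver 3→0: n0:coor/t1/[w]
after 10 — deliver 0→1: n1:part/t1/[w]
after 11 — deliver 0→2: n2:part/t1/[w]
after 12 — deliver 0→4: n4:part/t1/[w]
after 13 — deliver 0→3: n3:part/t1/[w]
after 14 — timeout(0): n0:coor/t2/[w]
after 15 — deliver 0→3: n3:part/t2/[w]
after 16 — deliver 3→0: ·
after 17 — deliver 1→3: ·
after 18 — deliver 1→2: ·
after 19 — timeout(0): n0:coor/t3/[w]
after 20 — deliver 0→2: n2:part/t2/[w]
after 21 — timeout(0): n0:coor/t4/[w]
after 22 — deliver 3→0: ·
after 23 — deliver 2→4: ·
after 24 — timeout(0): n0:coor/t5/[w]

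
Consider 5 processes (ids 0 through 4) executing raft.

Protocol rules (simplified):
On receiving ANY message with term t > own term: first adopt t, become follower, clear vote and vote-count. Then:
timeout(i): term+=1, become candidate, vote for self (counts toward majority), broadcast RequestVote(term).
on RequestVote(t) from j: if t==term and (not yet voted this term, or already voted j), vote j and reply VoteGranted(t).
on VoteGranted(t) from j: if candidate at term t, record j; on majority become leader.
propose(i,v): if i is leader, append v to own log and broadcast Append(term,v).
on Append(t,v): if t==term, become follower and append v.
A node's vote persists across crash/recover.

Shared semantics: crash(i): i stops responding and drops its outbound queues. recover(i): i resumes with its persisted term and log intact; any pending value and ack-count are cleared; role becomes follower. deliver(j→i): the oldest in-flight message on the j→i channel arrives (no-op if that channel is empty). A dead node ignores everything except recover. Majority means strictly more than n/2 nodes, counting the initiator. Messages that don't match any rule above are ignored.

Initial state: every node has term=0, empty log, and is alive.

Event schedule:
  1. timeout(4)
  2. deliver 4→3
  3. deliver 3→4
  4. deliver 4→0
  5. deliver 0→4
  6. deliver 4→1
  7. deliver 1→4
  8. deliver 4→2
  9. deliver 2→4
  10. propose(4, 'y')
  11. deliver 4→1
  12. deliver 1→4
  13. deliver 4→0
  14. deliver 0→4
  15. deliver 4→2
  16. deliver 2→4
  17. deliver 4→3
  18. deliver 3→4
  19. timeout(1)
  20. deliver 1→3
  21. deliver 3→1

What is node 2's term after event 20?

step 1 timeout(4): 4={cand,t=1,log=-}
step 2 deliver 4→3: 3={foll,t=1,log=-}
step 3 deliver 3→4: —
step 4 deliver 4→0: 0={foll,t=1,log=-}
step 5 deliver 0→4: 4={lead,t=1,log=-}
step 6 deliver 4→1: 1={foll,t=1,log=-}
step 7 deliver 1→4: —
step 8 deliver 4→2: 2={foll,t=1,log=-}
step 9 deliver 2→4: —
step 10 propose(4,'y'): 4={lead,t=1,log=y}
step 11 deliver 4→1: 1={foll,t=1,log=y}
step 12 deliver 1→4: —
step 13 deliver 4→0: 0={foll,t=1,log=y}
step 14 deliver 0→4: —
step 15 deliver 4→2: 2={foll,t=1,log=y}
step 16 deliver 2→4: —
step 17 deliver 4→3: 3={foll,t=1,log=y}
step 18 deliver 3→4: —
step 19 timeout(1): 1={cand,t=2,log=y}
step 20 deliver 1→3: 3={foll,t=2,log=y}

1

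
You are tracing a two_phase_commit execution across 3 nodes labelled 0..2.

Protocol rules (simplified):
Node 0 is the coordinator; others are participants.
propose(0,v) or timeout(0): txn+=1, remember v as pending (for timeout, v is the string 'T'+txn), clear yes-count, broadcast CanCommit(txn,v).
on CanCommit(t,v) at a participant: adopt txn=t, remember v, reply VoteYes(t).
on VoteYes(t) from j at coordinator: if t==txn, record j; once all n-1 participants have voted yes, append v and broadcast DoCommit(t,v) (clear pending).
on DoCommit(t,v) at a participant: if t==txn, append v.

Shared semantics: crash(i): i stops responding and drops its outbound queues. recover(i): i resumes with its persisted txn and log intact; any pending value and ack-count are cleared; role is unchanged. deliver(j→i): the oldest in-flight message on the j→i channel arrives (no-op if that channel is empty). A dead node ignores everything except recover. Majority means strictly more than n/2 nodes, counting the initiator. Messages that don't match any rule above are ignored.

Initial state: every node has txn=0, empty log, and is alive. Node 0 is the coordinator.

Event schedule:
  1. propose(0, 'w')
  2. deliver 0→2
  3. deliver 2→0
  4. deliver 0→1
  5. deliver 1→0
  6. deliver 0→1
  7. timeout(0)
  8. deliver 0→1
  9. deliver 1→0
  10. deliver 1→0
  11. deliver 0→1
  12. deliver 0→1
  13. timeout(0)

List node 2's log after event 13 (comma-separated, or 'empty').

step 1 propose(0,'w'): 0={coor,t=1,log=-}
step 2 deliver 0→2: 2={part,t=1,log=-}
step 3 deliver 2→0: —
step 4 deliver 0→1: 1={part,t=1,log=-}
step 5 deliver 1→0: 0={coor,t=1,log=w}
step 6 deliver 0→1: 1={part,t=1,log=w}
step 7 timeout(0): 0={coor,t=2,log=w}
step 8 deliver 0→1: 1={part,t=2,log=w}
step 9 deliver 1→0: —
step 10 deliver 1→0: —
step 11 deliver 0→1: —
step 12 deliver 0→1: —
step 13 timeout(0): 0={coor,t=3,log=w}

empty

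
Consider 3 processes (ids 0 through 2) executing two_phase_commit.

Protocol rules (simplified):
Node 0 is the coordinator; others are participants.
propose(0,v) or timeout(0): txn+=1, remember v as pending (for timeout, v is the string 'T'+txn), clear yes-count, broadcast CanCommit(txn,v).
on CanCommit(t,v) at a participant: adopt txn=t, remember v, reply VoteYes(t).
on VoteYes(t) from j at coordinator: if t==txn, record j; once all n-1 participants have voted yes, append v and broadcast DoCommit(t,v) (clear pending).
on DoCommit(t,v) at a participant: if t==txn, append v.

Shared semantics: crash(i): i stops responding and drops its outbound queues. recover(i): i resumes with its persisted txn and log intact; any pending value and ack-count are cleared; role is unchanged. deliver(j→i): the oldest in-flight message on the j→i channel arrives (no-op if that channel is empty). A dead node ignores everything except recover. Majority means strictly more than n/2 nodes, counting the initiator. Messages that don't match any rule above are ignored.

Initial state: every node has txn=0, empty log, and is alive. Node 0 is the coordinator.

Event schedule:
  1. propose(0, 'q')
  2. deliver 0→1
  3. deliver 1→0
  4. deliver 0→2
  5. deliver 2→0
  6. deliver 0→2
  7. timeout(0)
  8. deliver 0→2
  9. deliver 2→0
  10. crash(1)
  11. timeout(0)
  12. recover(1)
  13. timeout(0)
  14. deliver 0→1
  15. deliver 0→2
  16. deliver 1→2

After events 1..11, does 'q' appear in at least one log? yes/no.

yes

1. propose(0,'q'):  <0:coor t1 ->
2. deliver 0→1:  <1:part t1 ->
3. deliver 1→0:  nop
4. deliver 0→2:  <2:part t1 ->
5. deliver 2→0:  <0:coor t1 q>
6. deliver 0→2:  <2:part t1 q>
7. timeout(0):  <0:coor t2 q>
8. deliver 0→2:  <2:part t2 q>
9. deliver 2→0:  nop
10. crash(1):  <1:✗part t1 ->
11. timeout(0):  <0:coor t3 q>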